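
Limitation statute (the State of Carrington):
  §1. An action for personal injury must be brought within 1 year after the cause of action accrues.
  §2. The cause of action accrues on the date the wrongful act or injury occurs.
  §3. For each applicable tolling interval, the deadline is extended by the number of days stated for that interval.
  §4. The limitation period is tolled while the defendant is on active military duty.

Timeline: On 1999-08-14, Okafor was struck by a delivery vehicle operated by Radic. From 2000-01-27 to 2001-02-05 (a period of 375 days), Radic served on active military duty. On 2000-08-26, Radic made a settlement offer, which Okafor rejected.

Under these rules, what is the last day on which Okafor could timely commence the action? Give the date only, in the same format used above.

2001-08-24

The cause of action accrued on 1999-08-14, the date of the act.
1 year from 1999-08-14 is 2000-08-14.
The period was tolled for 375 days by the defendant's active military service (2000-01-27 to 2001-02-05), pushing the deadline to 2001-08-24.
None of the other events listed affects the running of the period under the stated rules.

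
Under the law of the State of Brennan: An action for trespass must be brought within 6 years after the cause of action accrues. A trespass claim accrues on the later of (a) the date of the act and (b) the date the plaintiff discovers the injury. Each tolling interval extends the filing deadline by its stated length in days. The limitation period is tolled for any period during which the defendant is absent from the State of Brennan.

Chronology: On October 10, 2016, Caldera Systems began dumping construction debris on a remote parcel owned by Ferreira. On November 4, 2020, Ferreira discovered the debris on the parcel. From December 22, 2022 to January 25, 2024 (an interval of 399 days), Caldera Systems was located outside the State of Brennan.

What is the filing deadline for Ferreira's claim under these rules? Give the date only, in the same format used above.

December 8, 2027

Because discovery on November 4, 2020 post-dates the October 10, 2016 act, accrual under the later-of rule falls on November 4, 2020.
Adding the 6 years base period to November 4, 2020 gives a deadline of November 4, 2026, before any tolling.
The defendant's absence from the jurisdiction from December 22, 2022 to January 25, 2024 tolled the period for 399 days, extending the deadline to December 8, 2027.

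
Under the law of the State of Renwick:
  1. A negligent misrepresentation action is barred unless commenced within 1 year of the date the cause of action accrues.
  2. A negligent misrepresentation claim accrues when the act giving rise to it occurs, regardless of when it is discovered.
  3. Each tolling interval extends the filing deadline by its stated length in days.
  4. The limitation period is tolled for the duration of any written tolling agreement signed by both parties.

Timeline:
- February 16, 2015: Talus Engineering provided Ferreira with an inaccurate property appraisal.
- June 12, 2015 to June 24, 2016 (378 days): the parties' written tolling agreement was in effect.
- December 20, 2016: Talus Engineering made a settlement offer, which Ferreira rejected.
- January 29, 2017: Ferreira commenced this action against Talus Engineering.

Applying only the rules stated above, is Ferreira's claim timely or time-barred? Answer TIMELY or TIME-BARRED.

The limitation period began to run on February 16, 2015.
The untolled deadline — 1 year after February 16, 2015 — is February 16, 2016.
The written tolling agreement from June 12, 2015 to June 24, 2016 tolled the period for 378 days, extending the deadline to February 28, 2017.
The other events in the timeline have no effect on the limitation period under the stated rules.
Ferreira filed on January 29, 2017, before the February 28, 2017 deadline, so the action is timely.

TIMELY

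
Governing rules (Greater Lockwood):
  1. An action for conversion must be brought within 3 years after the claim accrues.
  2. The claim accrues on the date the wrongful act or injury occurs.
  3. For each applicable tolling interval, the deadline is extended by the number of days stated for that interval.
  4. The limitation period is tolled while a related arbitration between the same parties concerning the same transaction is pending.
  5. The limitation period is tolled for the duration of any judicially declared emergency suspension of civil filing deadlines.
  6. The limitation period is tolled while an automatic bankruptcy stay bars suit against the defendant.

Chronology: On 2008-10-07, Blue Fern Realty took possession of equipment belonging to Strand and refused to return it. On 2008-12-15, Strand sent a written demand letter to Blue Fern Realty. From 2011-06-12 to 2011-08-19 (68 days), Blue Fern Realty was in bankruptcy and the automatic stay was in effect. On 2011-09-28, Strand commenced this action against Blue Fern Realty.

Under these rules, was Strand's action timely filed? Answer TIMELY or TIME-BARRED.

The claim accrued on 2008-10-07, the date of the act.
The untolled deadline — 3 years after 2008-10-07 — is 2011-10-07.
The period was tolled for 68 days by the automatic bankruptcy stay (2011-06-12 to 2011-08-19), pushing the deadline to 2011-12-14.
The other events in the timeline have no effect on the limitation period under the stated rules.
The 2011-09-28 filing precedes the 2011-12-14 deadline; the claim is timely.

TIMELY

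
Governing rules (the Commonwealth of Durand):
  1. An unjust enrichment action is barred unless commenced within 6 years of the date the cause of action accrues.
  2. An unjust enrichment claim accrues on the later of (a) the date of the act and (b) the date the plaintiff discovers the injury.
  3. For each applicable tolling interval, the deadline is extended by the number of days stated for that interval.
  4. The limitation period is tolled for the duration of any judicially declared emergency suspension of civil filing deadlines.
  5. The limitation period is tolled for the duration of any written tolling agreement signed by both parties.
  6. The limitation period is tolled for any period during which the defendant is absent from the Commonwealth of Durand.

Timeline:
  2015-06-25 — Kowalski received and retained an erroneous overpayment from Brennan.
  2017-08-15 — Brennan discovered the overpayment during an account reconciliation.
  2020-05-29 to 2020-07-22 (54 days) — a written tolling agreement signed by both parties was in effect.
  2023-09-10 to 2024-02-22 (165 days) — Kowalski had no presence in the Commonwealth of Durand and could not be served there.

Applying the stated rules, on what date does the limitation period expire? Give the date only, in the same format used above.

2024-03-21

Taking the later of the act (2015-06-25) and discovery (2017-08-15), the claim accrued on 2017-08-15.
The untolled deadline — 6 years after 2017-08-15 — is 2023-08-15.
The written tolling agreement from 2020-05-29 to 2020-07-22 tolled the period for 54 days, extending the deadline to 2023-10-08.
The period was tolled for 165 days by the defendant's absence from the jurisdiction (2023-09-10 to 2024-02-22), pushing the deadline to 2024-03-21.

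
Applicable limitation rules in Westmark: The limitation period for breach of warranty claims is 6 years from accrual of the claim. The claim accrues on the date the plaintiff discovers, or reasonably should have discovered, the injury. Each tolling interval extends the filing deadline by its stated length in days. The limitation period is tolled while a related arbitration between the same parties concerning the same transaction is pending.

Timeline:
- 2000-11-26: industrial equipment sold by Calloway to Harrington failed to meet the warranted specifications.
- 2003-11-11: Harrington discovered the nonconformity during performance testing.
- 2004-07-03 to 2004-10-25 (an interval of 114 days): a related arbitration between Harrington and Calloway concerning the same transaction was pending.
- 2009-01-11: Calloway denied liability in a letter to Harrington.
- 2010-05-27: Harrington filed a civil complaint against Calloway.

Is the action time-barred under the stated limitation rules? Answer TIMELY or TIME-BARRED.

Accrual is tied to discovery, so the period began on 2003-11-11 rather than on 2000-11-26 when the act occurred.
Adding the 6 years base period to 2003-11-11 gives a deadline of 2009-11-11, before any tolling.
The period was tolled for 114 days by the pending related arbitration (2004-07-03 to 2004-10-25), pushing the deadline to 2010-03-05.
Nothing else in the chronology tolls or restarts the period.
Harrington filed on 2010-05-27, after the 2010-03-05 deadline, so the action is time-barred.

TIME-BARRED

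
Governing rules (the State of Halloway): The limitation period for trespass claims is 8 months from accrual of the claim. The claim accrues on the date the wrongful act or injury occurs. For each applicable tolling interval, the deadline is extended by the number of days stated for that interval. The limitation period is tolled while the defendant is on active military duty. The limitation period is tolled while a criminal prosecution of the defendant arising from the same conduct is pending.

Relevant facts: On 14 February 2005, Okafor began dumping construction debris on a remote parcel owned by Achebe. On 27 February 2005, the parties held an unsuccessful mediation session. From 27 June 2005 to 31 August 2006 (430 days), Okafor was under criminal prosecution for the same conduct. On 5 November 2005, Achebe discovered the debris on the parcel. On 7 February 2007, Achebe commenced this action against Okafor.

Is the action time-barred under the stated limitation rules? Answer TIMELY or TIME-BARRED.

TIME-BARRED

The claim accrued on 14 February 2005, when the wrongful act occurred; under the stated occurrence rule the 5 November 2005 discovery does not delay accrual.
Adding the 8 months base period to 14 February 2005 gives a deadline of 14 October 2005, before any tolling.
The period was tolled for 430 days by the pending criminal prosecution (27 June 2005 to 31 August 2006), pushing the deadline to 18 December 2006.
Nothing else in the chronology tolls or restarts the period.
Filing on 7 February 2007 missed the 18 December 2006 deadline — the action is time-barred.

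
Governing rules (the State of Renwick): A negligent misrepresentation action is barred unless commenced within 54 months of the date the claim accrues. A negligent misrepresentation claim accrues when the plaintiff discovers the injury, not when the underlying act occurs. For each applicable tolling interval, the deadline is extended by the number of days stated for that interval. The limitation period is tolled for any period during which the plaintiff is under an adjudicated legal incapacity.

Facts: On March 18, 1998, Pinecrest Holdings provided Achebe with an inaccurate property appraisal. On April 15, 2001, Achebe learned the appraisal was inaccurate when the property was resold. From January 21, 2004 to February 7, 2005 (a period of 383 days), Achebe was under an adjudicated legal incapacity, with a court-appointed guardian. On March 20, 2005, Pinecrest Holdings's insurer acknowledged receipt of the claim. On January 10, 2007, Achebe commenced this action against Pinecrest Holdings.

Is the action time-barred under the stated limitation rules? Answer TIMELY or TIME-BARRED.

The claim did not accrue until Achebe discovered the injury on April 15, 2001; the March 18, 1998 act date does not start the clock under the stated rule.
Adding the 54 months base period to April 15, 2001 gives a deadline of October 15, 2005, before any tolling.
Because the plaintiff's legal incapacity ran from January 21, 2004 to February 7, 2005, the deadline is extended by 383 days to November 2, 2006.
The other events in the timeline have no effect on the limitation period under the stated rules.
Filing on January 10, 2007 missed the November 2, 2006 deadline — the action is time-barred.

TIME-BARRED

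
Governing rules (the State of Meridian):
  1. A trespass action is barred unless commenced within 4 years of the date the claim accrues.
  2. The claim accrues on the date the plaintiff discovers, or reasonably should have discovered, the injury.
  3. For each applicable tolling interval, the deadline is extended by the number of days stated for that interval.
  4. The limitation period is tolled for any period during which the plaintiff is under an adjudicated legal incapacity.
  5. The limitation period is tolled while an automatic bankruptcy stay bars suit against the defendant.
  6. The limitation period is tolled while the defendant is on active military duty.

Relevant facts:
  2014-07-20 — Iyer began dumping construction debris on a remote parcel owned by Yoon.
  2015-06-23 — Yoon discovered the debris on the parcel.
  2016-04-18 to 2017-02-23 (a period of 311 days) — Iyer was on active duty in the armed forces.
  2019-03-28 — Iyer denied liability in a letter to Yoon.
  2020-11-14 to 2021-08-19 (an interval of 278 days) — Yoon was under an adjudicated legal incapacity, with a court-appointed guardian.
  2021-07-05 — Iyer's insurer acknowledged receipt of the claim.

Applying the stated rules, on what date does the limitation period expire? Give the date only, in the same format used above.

2020-04-29

Accrual is tied to discovery, so the period began on 2015-06-23 rather than on 2014-07-20 when the act occurred.
4 years from 2015-06-23 is 2019-06-23.
Because the defendant's active military service ran from 2016-04-18 to 2017-02-23, the deadline is extended by 311 days to 2020-04-29.
By the time the plaintiff's legal incapacity began on 2020-11-14, the limitation period had already expired on 2020-04-29; that interval cannot revive it.
None of the other events listed affects the running of the period under the stated rules.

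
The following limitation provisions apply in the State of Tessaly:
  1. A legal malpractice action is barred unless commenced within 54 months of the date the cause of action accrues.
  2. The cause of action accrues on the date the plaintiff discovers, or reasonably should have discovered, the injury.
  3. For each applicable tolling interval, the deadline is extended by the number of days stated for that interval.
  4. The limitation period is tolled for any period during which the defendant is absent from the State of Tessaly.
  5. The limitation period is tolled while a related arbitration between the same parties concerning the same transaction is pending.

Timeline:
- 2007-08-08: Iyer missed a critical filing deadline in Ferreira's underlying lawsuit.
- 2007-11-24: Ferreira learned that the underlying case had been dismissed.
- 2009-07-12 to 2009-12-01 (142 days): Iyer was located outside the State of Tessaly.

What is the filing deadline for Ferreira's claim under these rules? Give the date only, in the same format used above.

2012-10-13

Accrual is tied to discovery, so the period began on 2007-11-24 rather than on 2007-08-08 when the act occurred.
54 months from 2007-11-24 is 2012-05-24.
Because the defendant's absence from the jurisdiction ran from 2009-07-12 to 2009-12-01, the deadline is extended by 142 days to 2012-10-13.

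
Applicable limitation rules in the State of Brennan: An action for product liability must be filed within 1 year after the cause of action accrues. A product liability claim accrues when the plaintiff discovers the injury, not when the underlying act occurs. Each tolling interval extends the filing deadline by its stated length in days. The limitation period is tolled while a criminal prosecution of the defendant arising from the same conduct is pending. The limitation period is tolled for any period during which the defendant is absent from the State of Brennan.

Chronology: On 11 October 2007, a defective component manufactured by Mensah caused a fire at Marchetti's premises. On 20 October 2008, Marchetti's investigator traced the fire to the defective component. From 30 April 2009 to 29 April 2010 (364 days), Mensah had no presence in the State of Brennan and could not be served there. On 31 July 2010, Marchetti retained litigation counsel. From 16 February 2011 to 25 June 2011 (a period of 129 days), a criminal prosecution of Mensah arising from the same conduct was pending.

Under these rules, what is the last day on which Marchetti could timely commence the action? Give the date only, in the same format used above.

The claim did not accrue until Marchetti discovered the injury on 20 October 2008; the 11 October 2007 act date does not start the clock under the stated rule.
1 year from 20 October 2008 is 20 October 2009.
The period was tolled for 364 days by the defendant's absence from the jurisdiction (30 April 2009 to 29 April 2010), pushing the deadline to 19 October 2010.
The pending criminal prosecution starting 16 February 2011 came too late — the period had run on 19 October 2010 — and so does not extend the deadline.
None of the other events listed affects the running of the period under the stated rules.

19 October 2010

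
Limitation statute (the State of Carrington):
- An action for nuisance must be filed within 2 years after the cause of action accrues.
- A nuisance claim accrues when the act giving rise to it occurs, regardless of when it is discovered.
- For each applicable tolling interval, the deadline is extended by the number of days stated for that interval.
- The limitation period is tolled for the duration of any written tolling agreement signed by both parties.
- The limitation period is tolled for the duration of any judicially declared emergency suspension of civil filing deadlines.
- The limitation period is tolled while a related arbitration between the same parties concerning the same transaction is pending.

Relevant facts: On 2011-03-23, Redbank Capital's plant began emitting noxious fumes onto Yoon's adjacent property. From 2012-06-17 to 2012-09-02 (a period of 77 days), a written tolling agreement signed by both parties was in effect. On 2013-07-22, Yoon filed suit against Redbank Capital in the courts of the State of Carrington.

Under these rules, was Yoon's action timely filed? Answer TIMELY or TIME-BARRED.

The claim accrued on 2011-03-23, when the wrongful act occurred.
The untolled deadline — 2 years after 2011-03-23 — is 2013-03-23.
The written tolling agreement from 2012-06-17 to 2012-09-02 tolled the period for 77 days, extending the deadline to 2013-06-08.
Filing on 2013-07-22 missed the 2013-06-08 deadline — the action is time-barred.

TIME-BARRED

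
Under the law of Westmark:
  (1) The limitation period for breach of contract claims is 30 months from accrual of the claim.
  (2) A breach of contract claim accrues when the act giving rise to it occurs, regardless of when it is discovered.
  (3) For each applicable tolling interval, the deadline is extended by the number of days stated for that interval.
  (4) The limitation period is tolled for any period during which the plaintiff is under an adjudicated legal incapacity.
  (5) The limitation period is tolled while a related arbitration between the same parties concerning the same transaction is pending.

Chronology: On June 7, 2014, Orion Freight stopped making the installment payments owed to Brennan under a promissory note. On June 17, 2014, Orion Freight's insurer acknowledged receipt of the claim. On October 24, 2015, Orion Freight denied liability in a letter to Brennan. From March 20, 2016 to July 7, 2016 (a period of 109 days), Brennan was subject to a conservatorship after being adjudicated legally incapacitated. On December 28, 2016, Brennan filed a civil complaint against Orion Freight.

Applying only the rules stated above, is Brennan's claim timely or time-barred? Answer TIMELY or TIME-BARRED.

TIMELY

The claim accrued on June 7, 2014, when the wrongful act occurred.
The untolled deadline — 30 months after June 7, 2014 — is December 7, 2016.
The plaintiff's legal incapacity from March 20, 2016 to July 7, 2016 tolled the period for 109 days, extending the deadline to March 26, 2017.
The other events in the timeline have no effect on the limitation period under the stated rules.
The December 28, 2016 filing precedes the March 26, 2017 deadline; the claim is timely.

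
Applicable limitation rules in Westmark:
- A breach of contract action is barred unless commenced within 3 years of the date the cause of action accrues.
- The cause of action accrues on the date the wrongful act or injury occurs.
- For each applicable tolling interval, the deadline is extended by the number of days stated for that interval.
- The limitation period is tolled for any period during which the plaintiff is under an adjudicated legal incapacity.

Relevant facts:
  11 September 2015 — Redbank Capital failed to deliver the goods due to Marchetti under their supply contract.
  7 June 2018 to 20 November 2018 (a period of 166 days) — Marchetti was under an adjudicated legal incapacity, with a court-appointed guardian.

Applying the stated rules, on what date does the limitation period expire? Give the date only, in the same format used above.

24 February 2019

The claim accrued on 11 September 2015, when the wrongful act occurred.
Adding the 3 years base period to 11 September 2015 gives a deadline of 11 September 2018, before any tolling.
The plaintiff's legal incapacity from 7 June 2018 to 20 November 2018 tolled the period for 166 days, extending the deadline to 24 February 2019.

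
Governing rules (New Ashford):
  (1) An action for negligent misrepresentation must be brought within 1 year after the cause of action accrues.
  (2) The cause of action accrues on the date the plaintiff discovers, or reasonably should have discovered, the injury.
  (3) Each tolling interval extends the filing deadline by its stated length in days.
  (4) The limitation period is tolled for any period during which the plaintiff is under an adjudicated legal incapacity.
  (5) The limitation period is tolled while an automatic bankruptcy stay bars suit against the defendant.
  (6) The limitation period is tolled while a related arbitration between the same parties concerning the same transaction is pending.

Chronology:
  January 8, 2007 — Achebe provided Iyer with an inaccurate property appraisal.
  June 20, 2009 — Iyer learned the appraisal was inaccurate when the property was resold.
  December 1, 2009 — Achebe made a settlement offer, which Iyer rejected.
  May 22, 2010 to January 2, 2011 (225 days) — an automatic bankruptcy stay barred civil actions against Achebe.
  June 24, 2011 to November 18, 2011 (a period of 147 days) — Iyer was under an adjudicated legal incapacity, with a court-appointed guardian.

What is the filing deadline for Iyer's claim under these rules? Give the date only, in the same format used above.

January 31, 2011

Under the discovery rule, the claim accrued on June 20, 2009, when Iyer discovered the injury — not on the January 8, 2007 date of the underlying act.
Adding the 1 year base period to June 20, 2009 gives a deadline of June 20, 2010, before any tolling.
The automatic bankruptcy stay from May 22, 2010 to January 2, 2011 tolled the period for 225 days, extending the deadline to January 31, 2011.
The plaintiff's legal incapacity starting June 24, 2011 came too late — the period had run on January 31, 2011 — and so does not extend the deadline.
The other events in the timeline have no effect on the limitation period under the stated rules.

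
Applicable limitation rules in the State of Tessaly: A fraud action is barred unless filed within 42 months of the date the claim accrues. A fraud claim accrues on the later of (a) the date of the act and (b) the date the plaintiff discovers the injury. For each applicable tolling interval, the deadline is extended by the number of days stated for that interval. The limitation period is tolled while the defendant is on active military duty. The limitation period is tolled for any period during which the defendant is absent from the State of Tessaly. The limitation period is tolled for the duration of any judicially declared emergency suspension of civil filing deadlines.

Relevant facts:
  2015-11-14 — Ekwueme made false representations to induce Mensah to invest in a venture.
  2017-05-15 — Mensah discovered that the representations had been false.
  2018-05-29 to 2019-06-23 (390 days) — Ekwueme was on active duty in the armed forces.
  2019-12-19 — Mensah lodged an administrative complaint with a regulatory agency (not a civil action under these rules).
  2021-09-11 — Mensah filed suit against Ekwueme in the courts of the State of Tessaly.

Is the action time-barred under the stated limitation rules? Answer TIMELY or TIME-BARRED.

TIMELY

Taking the later of the act (2015-11-14) and discovery (2017-05-15), the claim accrued on 2017-05-15.
42 months from 2017-05-15 is 2020-11-15.
The defendant's active military service from 2018-05-29 to 2019-06-23 tolled the period for 390 days, extending the deadline to 2021-12-10.
Nothing else in the chronology tolls or restarts the period.
Mensah filed on 2021-09-11, before the 2021-12-10 deadline, so the action is timely.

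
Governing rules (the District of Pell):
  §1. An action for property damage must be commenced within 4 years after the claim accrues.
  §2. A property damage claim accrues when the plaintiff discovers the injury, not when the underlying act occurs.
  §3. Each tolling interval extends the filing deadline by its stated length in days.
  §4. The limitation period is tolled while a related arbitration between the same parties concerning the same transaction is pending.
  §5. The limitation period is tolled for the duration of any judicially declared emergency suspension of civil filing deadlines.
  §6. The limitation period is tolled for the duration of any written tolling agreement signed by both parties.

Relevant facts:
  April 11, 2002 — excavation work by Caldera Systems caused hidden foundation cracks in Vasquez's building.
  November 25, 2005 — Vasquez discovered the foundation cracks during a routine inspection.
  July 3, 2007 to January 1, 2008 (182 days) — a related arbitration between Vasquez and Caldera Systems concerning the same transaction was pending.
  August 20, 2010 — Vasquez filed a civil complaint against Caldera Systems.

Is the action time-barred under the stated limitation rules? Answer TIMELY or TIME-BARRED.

TIME-BARRED

The claim did not accrue until Vasquez discovered the injury on November 25, 2005; the April 11, 2002 act date does not start the clock under the stated rule.
The untolled deadline — 4 years after November 25, 2005 — is November 25, 2009.
Because the pending related arbitration ran from July 3, 2007 to January 1, 2008, the deadline is extended by 182 days to May 26, 2010.
Vasquez filed on August 20, 2010, after the May 26, 2010 deadline, so the action is time-barred.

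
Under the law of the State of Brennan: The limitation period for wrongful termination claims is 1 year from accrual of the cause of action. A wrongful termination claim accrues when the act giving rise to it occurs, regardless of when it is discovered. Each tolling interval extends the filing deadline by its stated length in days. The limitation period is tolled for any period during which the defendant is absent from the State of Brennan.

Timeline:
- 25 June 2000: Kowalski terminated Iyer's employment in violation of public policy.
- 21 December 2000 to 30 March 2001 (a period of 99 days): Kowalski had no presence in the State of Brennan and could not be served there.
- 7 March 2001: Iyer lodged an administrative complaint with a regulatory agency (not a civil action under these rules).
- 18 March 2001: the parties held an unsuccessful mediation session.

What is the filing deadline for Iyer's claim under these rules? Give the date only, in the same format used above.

2 October 2001

The limitation period began to run on 25 June 2000.
1 year from 25 June 2000 is 25 June 2001.
Because the defendant's absence from the jurisdiction ran from 21 December 2000 to 30 March 2001, the deadline is extended by 99 days to 2 October 2001.
None of the other events listed affects the running of the period under the stated rules.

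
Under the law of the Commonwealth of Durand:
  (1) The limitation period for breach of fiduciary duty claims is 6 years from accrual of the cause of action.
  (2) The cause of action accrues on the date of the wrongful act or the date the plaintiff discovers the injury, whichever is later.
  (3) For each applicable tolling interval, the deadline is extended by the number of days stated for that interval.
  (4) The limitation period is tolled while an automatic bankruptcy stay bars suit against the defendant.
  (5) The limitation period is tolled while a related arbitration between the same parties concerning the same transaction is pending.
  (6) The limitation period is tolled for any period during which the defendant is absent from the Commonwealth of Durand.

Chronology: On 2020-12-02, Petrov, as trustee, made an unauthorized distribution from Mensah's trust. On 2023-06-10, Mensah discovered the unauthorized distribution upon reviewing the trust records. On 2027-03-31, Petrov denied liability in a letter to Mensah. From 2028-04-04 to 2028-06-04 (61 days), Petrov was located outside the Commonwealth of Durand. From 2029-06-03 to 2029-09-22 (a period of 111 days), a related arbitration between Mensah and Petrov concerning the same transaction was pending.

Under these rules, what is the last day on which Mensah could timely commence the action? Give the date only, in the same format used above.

Because discovery on 2023-06-10 post-dates the 2020-12-02 act, accrual under the later-of rule falls on 2023-06-10.
The untolled deadline — 6 years after 2023-06-10 — is 2029-06-10.
Because the defendant's absence from the jurisdiction ran from 2028-04-04 to 2028-06-04, the deadline is extended by 61 days to 2029-08-10.
The period was tolled for 111 days by the pending related arbitration (2029-06-03 to 2029-09-22), pushing the deadline to 2029-11-29.
Nothing else in the chronology tolls or restarts the period.

2029-11-29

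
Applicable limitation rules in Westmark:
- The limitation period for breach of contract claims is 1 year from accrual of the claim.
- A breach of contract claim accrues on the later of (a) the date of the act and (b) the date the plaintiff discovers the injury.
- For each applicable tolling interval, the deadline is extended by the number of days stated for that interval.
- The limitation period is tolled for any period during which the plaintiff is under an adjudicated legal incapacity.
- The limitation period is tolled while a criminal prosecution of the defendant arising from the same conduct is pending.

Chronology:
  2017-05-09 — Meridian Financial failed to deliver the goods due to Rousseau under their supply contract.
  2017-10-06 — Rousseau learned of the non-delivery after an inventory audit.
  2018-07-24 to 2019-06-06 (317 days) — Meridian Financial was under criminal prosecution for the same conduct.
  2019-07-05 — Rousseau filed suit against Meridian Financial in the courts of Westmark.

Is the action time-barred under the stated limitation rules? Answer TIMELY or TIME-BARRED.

Because discovery on 2017-10-06 post-dates the 2017-05-09 act, accrual under the later-of rule falls on 2017-10-06.
1 year from 2017-10-06 is 2018-10-06.
The pending criminal prosecution from 2018-07-24 to 2019-06-06 tolled the period for 317 days, extending the deadline to 2019-08-19.
The 2019-07-05 filing precedes the 2019-08-19 deadline; the claim is timely.

TIMELY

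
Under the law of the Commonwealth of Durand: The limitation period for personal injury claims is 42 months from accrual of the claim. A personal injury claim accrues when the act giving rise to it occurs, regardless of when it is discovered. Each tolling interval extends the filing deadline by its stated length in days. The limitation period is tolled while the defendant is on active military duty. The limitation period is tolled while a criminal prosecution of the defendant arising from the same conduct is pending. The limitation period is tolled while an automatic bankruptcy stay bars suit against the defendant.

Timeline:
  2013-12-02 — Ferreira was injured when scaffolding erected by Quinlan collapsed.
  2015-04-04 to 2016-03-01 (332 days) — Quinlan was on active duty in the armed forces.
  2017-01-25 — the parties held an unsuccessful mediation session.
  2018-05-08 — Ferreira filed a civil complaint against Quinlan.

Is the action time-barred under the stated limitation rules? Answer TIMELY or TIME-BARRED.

The limitation period began to run on 2013-12-02.
Adding the 42 months base period to 2013-12-02 gives a deadline of 2017-06-02, before any tolling.
The defendant's active military service from 2015-04-04 to 2016-03-01 tolled the period for 332 days, extending the deadline to 2018-04-30.
Nothing else in the chronology tolls or restarts the period.
The 2018-05-08 filing falls after the 2018-04-30 deadline; the claim is time-barred.

TIME-BARRED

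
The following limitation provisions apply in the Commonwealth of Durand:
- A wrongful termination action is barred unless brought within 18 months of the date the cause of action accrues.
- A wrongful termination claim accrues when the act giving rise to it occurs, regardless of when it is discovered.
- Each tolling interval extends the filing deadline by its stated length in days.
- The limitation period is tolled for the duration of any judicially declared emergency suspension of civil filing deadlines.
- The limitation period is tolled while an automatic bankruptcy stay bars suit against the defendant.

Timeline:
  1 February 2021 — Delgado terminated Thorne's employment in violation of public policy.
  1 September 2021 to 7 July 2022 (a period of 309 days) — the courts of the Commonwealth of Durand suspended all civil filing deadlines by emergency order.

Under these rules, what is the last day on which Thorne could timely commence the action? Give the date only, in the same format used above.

The limitation period began to run on 1 February 2021.
The untolled deadline — 18 months after 1 February 2021 — is 1 August 2022.
The emergency suspension of filing deadlines from 1 September 2021 to 7 July 2022 tolled the period for 309 days, extending the deadline to 6 June 2023.

6 June 2023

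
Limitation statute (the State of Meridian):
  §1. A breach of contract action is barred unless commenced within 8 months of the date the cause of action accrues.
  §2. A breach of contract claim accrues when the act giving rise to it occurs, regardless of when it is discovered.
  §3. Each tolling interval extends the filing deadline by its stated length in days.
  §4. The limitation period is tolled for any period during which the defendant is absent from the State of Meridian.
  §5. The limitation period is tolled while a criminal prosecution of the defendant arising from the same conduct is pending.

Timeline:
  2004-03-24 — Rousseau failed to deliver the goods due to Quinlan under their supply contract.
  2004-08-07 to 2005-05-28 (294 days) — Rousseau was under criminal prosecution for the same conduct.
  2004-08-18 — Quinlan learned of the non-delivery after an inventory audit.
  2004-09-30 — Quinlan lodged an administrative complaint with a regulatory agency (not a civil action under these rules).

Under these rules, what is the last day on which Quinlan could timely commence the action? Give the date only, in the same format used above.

2005-09-14

Accrual is governed by the date of the act, so the period began to run on 2004-03-24; the later discovery on 2004-08-18 is irrelevant under the stated rule.
Adding the 8 months base period to 2004-03-24 gives a deadline of 2004-11-24, before any tolling.
The pending criminal prosecution from 2004-08-07 to 2005-05-28 tolled the period for 294 days, extending the deadline to 2005-09-14.
None of the other events listed affects the running of the period under the stated rules.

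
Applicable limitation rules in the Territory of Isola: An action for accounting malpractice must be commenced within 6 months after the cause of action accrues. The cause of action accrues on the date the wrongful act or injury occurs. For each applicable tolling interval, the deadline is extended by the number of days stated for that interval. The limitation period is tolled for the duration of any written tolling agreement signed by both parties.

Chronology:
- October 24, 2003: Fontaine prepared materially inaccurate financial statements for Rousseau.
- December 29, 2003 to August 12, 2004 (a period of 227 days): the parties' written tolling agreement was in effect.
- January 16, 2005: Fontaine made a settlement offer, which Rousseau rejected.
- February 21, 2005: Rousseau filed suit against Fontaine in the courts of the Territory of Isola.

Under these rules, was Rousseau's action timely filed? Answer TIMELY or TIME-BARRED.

The limitation period began to run on October 24, 2003.
Adding the 6 months base period to October 24, 2003 gives a deadline of April 24, 2004, before any tolling.
The period was tolled for 227 days by the written tolling agreement (December 29, 2003 to August 12, 2004), pushing the deadline to December 7, 2004.
None of the other events listed affects the running of the period under the stated rules.
Rousseau filed on February 21, 2005, after the December 7, 2004 deadline, so the action is time-barred.

TIME-BARRED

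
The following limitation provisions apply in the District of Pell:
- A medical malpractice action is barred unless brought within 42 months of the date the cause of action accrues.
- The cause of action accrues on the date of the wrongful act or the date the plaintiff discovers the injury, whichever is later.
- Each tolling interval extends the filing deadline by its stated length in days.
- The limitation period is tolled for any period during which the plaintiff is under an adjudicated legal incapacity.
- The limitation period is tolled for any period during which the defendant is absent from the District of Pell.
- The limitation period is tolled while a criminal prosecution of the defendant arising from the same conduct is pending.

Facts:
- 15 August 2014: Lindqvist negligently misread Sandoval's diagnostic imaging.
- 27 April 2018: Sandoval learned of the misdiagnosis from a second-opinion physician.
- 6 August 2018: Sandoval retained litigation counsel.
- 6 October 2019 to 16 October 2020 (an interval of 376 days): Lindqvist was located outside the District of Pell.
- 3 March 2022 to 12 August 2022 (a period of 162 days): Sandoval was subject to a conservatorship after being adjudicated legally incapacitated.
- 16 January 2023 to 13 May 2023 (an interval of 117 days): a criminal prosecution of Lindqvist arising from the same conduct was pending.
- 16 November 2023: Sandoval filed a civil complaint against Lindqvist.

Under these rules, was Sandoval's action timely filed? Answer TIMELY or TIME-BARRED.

TIME-BARRED

Taking the later of the act (15 August 2014) and discovery (27 April 2018), the claim accrued on 27 April 2018.
Adding the 42 months base period to 27 April 2018 gives a deadline of 27 October 2021, before any tolling.
Because the defendant's absence from the jurisdiction ran from 6 October 2019 to 16 October 2020, the deadline is extended by 376 days to 7 November 2022.
The period was tolled for 162 days by the plaintiff's legal incapacity (3 March 2022 to 12 August 2022), pushing the deadline to 18 April 2023.
The period was tolled for 117 days by the pending criminal prosecution (16 January 2023 to 13 May 2023), pushing the deadline to 13 August 2023.
None of the other events listed affects the running of the period under the stated rules.
The 16 November 2023 filing falls after the 13 August 2023 deadline; the claim is time-barred.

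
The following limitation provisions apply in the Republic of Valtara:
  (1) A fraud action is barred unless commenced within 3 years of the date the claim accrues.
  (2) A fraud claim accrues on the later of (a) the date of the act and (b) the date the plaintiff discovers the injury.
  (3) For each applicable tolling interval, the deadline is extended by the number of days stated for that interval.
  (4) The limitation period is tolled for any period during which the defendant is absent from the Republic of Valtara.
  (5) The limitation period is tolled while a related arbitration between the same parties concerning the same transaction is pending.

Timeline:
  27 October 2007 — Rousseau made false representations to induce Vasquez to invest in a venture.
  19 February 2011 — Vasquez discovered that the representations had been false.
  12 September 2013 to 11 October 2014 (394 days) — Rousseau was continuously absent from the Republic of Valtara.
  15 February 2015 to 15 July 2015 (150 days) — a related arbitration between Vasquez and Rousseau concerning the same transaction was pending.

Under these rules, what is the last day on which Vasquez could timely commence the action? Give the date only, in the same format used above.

17 August 2015

The claim accrued on 19 February 2011 — the later of the 27 October 2007 act and the 19 February 2011 discovery.
3 years from 19 February 2011 is 19 February 2014.
Because the defendant's absence from the jurisdiction ran from 12 September 2013 to 11 October 2014, the deadline is extended by 394 days to 20 March 2015.
Because the pending related arbitration ran from 15 February 2015 to 15 July 2015, the deadline is extended by 150 days to 17 August 2015.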